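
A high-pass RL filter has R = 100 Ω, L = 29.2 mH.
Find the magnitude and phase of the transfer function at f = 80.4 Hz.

Step 1 — Angular frequency: ω = 2π·80.4 = 505.2 rad/s.
Step 2 — Transfer function: H(jω) = jωL/(R + jωL).
Step 3 — Numerator jωL = j·14.75; denominator R + jωL = 100 + j14.75.
Step 4 — H = 0.0213 + j0.1444.
Step 5 — Magnitude: |H| = 0.1459 (-16.7 dB); phase: φ = 81.6°.

|H| = 0.1459 (-16.7 dB), φ = 81.6°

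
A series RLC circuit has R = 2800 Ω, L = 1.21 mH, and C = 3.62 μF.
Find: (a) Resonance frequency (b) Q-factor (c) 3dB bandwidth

Step 1 — Resonance: ω₀ = 1/√(LC) = 1/√(0.00121·3.62e-06) = 1.511e+04 rad/s.
Step 2 — f₀ = ω₀/(2π) = 2405 Hz.
Step 3 — Series Q: Q = ω₀L/R = 1.511e+04·0.00121/2800 = 0.00653.
Step 4 — Bandwidth: Δω = ω₀/Q = 2.314e+06 rad/s; BW = Δω/(2π) = 3.683e+05 Hz.

(a) f₀ = 2405 Hz  (b) Q = 0.00653  (c) BW = 3.683e+05 Hz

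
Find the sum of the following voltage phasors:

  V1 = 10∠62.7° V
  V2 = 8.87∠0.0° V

Step 1 — Convert each phasor to rectangular form:
  V1 = 10·(cos(62.7°) + j·sin(62.7°)) = 4.586 + j8.886 V
  V2 = 8.87·(cos(0.0°) + j·sin(0.0°)) = 8.87 V
Step 2 — Sum components: V_total = 13.46 + j8.886 V.
Step 3 — Convert to polar: |V_total| = 16.13 V, ∠V_total = 33.4°.

V_total = 16.13∠33.4° V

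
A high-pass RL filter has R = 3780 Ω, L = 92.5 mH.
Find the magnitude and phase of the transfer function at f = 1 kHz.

Step 1 — Angular frequency: ω = 2π·1000 = 6283 rad/s.
Step 2 — Transfer function: H(jω) = jωL/(R + jωL).
Step 3 — Numerator jωL = j·581.2; denominator R + jωL = 3780 + j581.2.
Step 4 — H = 0.02309 + j0.1502.
Step 5 — Magnitude: |H| = 0.152 (-16.4 dB); phase: φ = 81.3°.

|H| = 0.152 (-16.4 dB), φ = 81.3°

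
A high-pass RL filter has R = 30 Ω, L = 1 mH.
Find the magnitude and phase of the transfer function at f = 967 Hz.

Step 1 — Angular frequency: ω = 2π·967 = 6076 rad/s.
Step 2 — Transfer function: H(jω) = jωL/(R + jωL).
Step 3 — Numerator jωL = j·6.076; denominator R + jωL = 30 + j6.076.
Step 4 — H = 0.0394 + j0.1945.
Step 5 — Magnitude: |H| = 0.1985 (-14.0 dB); phase: φ = 78.6°.

|H| = 0.1985 (-14.0 dB), φ = 78.6°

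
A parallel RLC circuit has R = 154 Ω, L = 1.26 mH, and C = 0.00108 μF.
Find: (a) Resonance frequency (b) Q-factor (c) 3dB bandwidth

Step 1 — Resonance: ω₀ = 1/√(LC) = 1/√(0.00126·1.08e-09) = 8.572e+05 rad/s.
Step 2 — f₀ = ω₀/(2π) = 1.364e+05 Hz.
Step 3 — Parallel Q: Q = R/(ω₀L) = 154/(8.572e+05·0.00126) = 0.1426.
Step 4 — Bandwidth: Δω = ω₀/Q = 6.013e+06 rad/s; BW = Δω/(2π) = 9.569e+05 Hz.

(a) f₀ = 1.364e+05 Hz  (b) Q = 0.1426  (c) BW = 9.569e+05 Hz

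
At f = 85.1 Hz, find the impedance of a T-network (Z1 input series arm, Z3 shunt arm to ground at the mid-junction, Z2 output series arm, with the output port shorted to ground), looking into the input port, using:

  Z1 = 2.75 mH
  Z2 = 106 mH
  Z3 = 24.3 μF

Step 1 — Angular frequency: ω = 2π·f = 2π·85.1 = 534.7 rad/s.
Step 2 — Component impedances:
  Z1: Z = jωL = j·534.7·0.00275 = 0 + j1.47 Ω
  Z2: Z = jωL = j·534.7·0.106 = 0 + j56.68 Ω
  Z3: Z = 1/(jωC) = -j/(ω·C) = 0 - j76.96 Ω
Step 3 — With the output port shorted to ground, the output series arm Z2 runs from the junction to ground; the shunt arm Z3 also runs from the junction to ground. They appear in parallel: Z3 || Z2 = 0 + j215 Ω.
Step 4 — Series with input arm Z1: Z_in = Z1 + (Z3 || Z2) = 0 + j216.5 Ω = 216.5∠90.0° Ω.

Z = 0 + j216.5 Ω = 216.5∠90.0° Ω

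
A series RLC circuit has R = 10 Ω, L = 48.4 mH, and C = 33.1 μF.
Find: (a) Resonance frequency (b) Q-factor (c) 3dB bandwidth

Step 1 — Resonance: ω₀ = 1/√(LC) = 1/√(0.0484·3.31e-05) = 790.1 rad/s.
Step 2 — f₀ = ω₀/(2π) = 125.7 Hz.
Step 3 — Series Q: Q = ω₀L/R = 790.1·0.0484/10 = 3.824.
Step 4 — Bandwidth: Δω = ω₀/Q = 206.6 rad/s; BW = Δω/(2π) = 32.88 Hz.

(a) f₀ = 125.7 Hz  (b) Q = 3.824  (c) BW = 32.88 Hz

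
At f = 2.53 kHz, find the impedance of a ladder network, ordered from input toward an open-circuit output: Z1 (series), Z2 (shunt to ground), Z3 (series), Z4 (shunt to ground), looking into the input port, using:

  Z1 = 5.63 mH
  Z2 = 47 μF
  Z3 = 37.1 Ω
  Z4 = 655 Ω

Step 1 — Angular frequency: ω = 2π·f = 2π·2530 = 1.59e+04 rad/s.
Step 2 — Component impedances:
  Z1: Z = jωL = j·1.59e+04·0.00563 = 0 + j89.5 Ω
  Z2: Z = 1/(jωC) = -j/(ω·C) = 0 - j1.338 Ω
  Z3: Z = R = 37.1 Ω
  Z4: Z = R = 655 Ω
Step 3 — Ladder network (open output): work backward from the far end, alternating series and parallel combinations. Z_in = 0.002588 + j88.16 Ω = 88.16∠90.0° Ω.

Z = 0.002588 + j88.16 Ω = 88.16∠90.0° Ω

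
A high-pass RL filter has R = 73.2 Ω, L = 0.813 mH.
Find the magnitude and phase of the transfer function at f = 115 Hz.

Step 1 — Angular frequency: ω = 2π·115 = 722.6 rad/s.
Step 2 — Transfer function: H(jω) = jωL/(R + jωL).
Step 3 — Numerator jωL = j·0.5874; denominator R + jωL = 73.2 + j0.5874.
Step 4 — H = 6.44e-05 + j0.008025.
Step 5 — Magnitude: |H| = 0.008025 (-41.9 dB); phase: φ = 89.5°.

|H| = 0.008025 (-41.9 dB), φ = 89.5°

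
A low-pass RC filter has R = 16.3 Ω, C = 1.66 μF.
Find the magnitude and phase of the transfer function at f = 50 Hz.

Step 1 — Angular frequency: ω = 2π·50 = 314.2 rad/s.
Step 2 — Transfer function: H(jω) = 1/(1 + jωRC).
Step 3 — Denominator: 1 + jωRC = 1 + j·314.2·16.3·1.66e-06 = 1 + j0.008501.
Step 4 — H = 0.9999 - j0.0085.
Step 5 — Magnitude: |H| = 1 (-0.0 dB); phase: φ = -0.5°.

|H| = 1 (-0.0 dB), φ = -0.5°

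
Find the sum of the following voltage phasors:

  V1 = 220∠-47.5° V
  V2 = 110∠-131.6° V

Step 1 — Convert each phasor to rectangular form:
  V1 = 220·(cos(-47.5°) + j·sin(-47.5°)) = 148.6 - j162.2 V
  V2 = 110·(cos(-131.6°) + j·sin(-131.6°)) = -73.03 - j82.26 V
Step 2 — Sum components: V_total = 75.6 - j244.5 V.
Step 3 — Convert to polar: |V_total| = 255.9 V, ∠V_total = -72.8°.

V_total = 255.9∠-72.8° V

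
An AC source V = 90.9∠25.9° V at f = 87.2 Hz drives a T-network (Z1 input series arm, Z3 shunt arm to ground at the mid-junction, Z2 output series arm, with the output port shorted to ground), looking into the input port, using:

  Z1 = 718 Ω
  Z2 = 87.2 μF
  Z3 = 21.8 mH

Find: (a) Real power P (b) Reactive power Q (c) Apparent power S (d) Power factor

Step 1 — Angular frequency: ω = 2π·f = 2π·87.2 = 547.9 rad/s.
Step 2 — Component impedances:
  Z1: Z = R = 718 Ω
  Z2: Z = 1/(jωC) = -j/(ω·C) = 0 - j20.93 Ω
  Z3: Z = jωL = j·547.9·0.0218 = 0 + j11.94 Ω
Step 3 — With the output port shorted to ground, the output series arm Z2 runs from the junction to ground; the shunt arm Z3 also runs from the junction to ground. They appear in parallel: Z3 || Z2 = 0 + j27.82 Ω.
Step 4 — Series with input arm Z1: Z_in = Z1 + (Z3 || Z2) = 718 + j27.82 Ω = 718.5∠2.2° Ω.
Step 5 — Source phasor: V = 90.9∠25.9° V = 81.77 + j39.71 V.
Step 6 — Current: I = V / Z = 0.1159 + j0.05081 A = 0.1265∠23.7° A.
Step 7 — Complex power: S = V·I* = 11.49 + j0.4452 VA.
Step 8 — Real power: P = Re(S) = 11.49 W.
Step 9 — Reactive power: Q = Im(S) = 0.4452 VAR.
Step 10 — Apparent power: |S| = 11.5 VA.
Step 11 — Power factor: PF = P/|S| = 0.9993 (lagging).

(a) P = 11.49 W  (b) Q = 0.4452 VAR  (c) S = 11.5 VA  (d) PF = 0.9993 (lagging)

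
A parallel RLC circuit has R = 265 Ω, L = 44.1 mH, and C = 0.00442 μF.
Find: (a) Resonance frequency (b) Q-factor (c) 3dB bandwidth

Step 1 — Resonance: ω₀ = 1/√(LC) = 1/√(0.0441·4.42e-09) = 7.163e+04 rad/s.
Step 2 — f₀ = ω₀/(2π) = 1.14e+04 Hz.
Step 3 — Parallel Q: Q = R/(ω₀L) = 265/(7.163e+04·0.0441) = 0.0839.
Step 4 — Bandwidth: Δω = ω₀/Q = 8.538e+05 rad/s; BW = Δω/(2π) = 1.359e+05 Hz.

(a) f₀ = 1.14e+04 Hz  (b) Q = 0.0839  (c) BW = 1.359e+05 Hz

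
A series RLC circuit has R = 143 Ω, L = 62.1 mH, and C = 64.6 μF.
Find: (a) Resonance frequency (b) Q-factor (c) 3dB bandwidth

Step 1 — Resonance condition Im(Z)=0 gives ω₀ = 1/√(LC).
Step 2 — ω₀ = 1/√(0.0621·6.46e-05) = 499.3 rad/s.
Step 3 — f₀ = ω₀/(2π) = 79.46 Hz.
Step 4 — Series Q: Q = ω₀L/R = 499.3·0.0621/143 = 0.2168.
Step 5 — 3dB bandwidth: Δω = ω₀/Q = 2303 rad/s; BW = Δω/(2π) = 366.5 Hz.

(a) f₀ = 79.46 Hz  (b) Q = 0.2168  (c) BW = 366.5 Hz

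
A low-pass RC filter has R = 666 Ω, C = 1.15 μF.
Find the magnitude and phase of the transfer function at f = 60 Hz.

Step 1 — Angular frequency: ω = 2π·60 = 377 rad/s.
Step 2 — Transfer function: H(jω) = 1/(1 + jωRC).
Step 3 — Denominator: 1 + jωRC = 1 + j·377·666·1.15e-06 = 1 + j0.2887.
Step 4 — H = 0.923 - j0.2665.
Step 5 — Magnitude: |H| = 0.9608 (-0.3 dB); phase: φ = -16.1°.

|H| = 0.9608 (-0.3 dB), φ = -16.1°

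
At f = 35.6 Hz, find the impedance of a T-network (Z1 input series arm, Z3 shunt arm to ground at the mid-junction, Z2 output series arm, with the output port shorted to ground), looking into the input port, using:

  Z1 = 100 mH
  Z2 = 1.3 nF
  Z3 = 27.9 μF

Step 1 — Angular frequency: ω = 2π·f = 2π·35.6 = 223.7 rad/s.
Step 2 — Component impedances:
  Z1: Z = jωL = j·223.7·0.1 = 0 + j22.37 Ω
  Z2: Z = 1/(jωC) = -j/(ω·C) = 0 - j3.439e+06 Ω
  Z3: Z = 1/(jωC) = -j/(ω·C) = 0 - j160.2 Ω
Step 3 — With the output port shorted to ground, the output series arm Z2 runs from the junction to ground; the shunt arm Z3 also runs from the junction to ground. They appear in parallel: Z3 || Z2 = 0 - j160.2 Ω.
Step 4 — Series with input arm Z1: Z_in = Z1 + (Z3 || Z2) = 0 - j137.9 Ω = 137.9∠-90.0° Ω.

Z = 0 - j137.9 Ω = 137.9∠-90.0° Ω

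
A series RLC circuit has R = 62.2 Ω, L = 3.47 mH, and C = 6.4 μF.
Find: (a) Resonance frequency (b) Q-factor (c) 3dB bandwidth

Step 1 — Resonance condition Im(Z)=0 gives ω₀ = 1/√(LC).
Step 2 — ω₀ = 1/√(0.00347·6.4e-06) = 6710 rad/s.
Step 3 — f₀ = ω₀/(2π) = 1068 Hz.
Step 4 — Series Q: Q = ω₀L/R = 6710·0.00347/62.2 = 0.3744.
Step 5 — 3dB bandwidth: Δω = ω₀/Q = 1.793e+04 rad/s; BW = Δω/(2π) = 2853 Hz.

(a) f₀ = 1068 Hz  (b) Q = 0.3744  (c) BW = 2853 Hz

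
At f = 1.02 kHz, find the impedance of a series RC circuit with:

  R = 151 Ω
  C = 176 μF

Step 1 — Angular frequency: ω = 2π·f = 2π·1020 = 6409 rad/s.
Step 2 — Component impedances:
  R: Z = R = 151 Ω
  C: Z = 1/(jωC) = -j/(ω·C) = 0 - j0.8866 Ω
Step 3 — Series combination: Z_total = R + C = 151 - j0.8866 Ω = 151∠-0.3° Ω.

Z = 151 - j0.8866 Ω = 151∠-0.3° Ω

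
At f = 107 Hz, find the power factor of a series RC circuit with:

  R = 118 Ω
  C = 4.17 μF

Step 1 — Angular frequency: ω = 2π·f = 2π·107 = 672.3 rad/s.
Step 2 — Component impedances:
  R: Z = R = 118 Ω
  C: Z = 1/(jωC) = -j/(ω·C) = 0 - j356.7 Ω
Step 3 — Series combination: Z_total = R + C = 118 - j356.7 Ω = 375.7∠-71.7° Ω.
Step 4 — Power factor: PF = cos(φ) = Re(Z)/|Z| = 118/375.7 = 0.3141.
Step 5 — Type: Im(Z) = -356.7 ⇒ leading (phase φ = -71.7°).

PF = 0.3141 (leading, φ = -71.7°)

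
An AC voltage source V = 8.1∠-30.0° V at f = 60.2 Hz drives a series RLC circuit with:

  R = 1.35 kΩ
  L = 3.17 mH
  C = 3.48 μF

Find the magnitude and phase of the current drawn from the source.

Step 1 — Angular frequency: ω = 2π·f = 2π·60.2 = 378.2 rad/s.
Step 2 — Component impedances:
  R: Z = R = 1350 Ω
  L: Z = jωL = j·378.2·0.00317 = 0 + j1.199 Ω
  C: Z = 1/(jωC) = -j/(ω·C) = 0 - j759.7 Ω
Step 3 — Series combination: Z_total = R + L + C = 1350 - j758.5 Ω = 1548∠-29.3° Ω.
Step 4 — Source phasor: V = 8.1∠-30.0° V = 7.015 - j4.05 V.
Step 5 — Ohm's law: I = V / Z_total = (7.015 - j4.05) / (1350 - j758.5) = 0.005231 - j6.12e-05 A.
Step 6 — Convert to polar: |I| = 0.005231 A, ∠I = -0.7°.

I = 0.005231∠-0.7° A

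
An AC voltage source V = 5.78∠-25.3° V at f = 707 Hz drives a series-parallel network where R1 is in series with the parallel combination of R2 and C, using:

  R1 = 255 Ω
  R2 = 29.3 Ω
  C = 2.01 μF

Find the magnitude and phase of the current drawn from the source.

Step 1 — Angular frequency: ω = 2π·f = 2π·707 = 4442 rad/s.
Step 2 — Component impedances:
  R1: Z = R = 255 Ω
  R2: Z = R = 29.3 Ω
  C: Z = 1/(jωC) = -j/(ω·C) = 0 - j112 Ω
Step 3 — Parallel branch: R2 || C = 1/(1/R2 + 1/C) = 27.42 - j7.174 Ω.
Step 4 — Series with R1: Z_total = R1 + (R2 || C) = 282.4 - j7.174 Ω = 282.5∠-1.5° Ω.
Step 5 — Source phasor: V = 5.78∠-25.3° V = 5.226 - j2.47 V.
Step 6 — Ohm's law: I = V / Z_total = (5.226 - j2.47) / (282.4 - j7.174) = 0.01871 - j0.008271 A.
Step 7 — Convert to polar: |I| = 0.02046 A, ∠I = -23.8°.

I = 0.02046∠-23.8° A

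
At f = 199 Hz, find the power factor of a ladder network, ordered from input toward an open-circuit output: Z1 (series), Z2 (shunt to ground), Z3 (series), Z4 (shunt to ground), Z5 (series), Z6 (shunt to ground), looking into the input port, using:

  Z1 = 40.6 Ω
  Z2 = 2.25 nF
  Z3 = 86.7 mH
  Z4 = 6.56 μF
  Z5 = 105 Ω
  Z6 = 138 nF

Step 1 — Angular frequency: ω = 2π·f = 2π·199 = 1250 rad/s.
Step 2 — Component impedances:
  Z1: Z = R = 40.6 Ω
  Z2: Z = 1/(jωC) = -j/(ω·C) = 0 - j3.555e+05 Ω
  Z3: Z = jωL = j·1250·0.0867 = 0 + j108.4 Ω
  Z4: Z = 1/(jωC) = -j/(ω·C) = 0 - j121.9 Ω
  Z5: Z = R = 105 Ω
  Z6: Z = 1/(jωC) = -j/(ω·C) = 0 - j5795 Ω
Step 3 — Ladder network (open output): work backward from the far end, alternating series and parallel combinations. Z_in = 40.64 - j11 Ω = 42.11∠-15.1° Ω.
Step 4 — Power factor: PF = cos(φ) = Re(Z)/|Z| = 40.645/42.107 = 0.9653.
Step 5 — Type: Im(Z) = -11 ⇒ leading (phase φ = -15.1°).

PF = 0.9653 (leading, φ = -15.1°)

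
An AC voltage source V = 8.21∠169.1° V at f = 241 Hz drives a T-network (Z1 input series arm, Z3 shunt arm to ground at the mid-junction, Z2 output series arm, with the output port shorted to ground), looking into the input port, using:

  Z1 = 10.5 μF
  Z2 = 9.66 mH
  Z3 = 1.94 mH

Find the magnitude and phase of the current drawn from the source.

Step 1 — Angular frequency: ω = 2π·f = 2π·241 = 1514 rad/s.
Step 2 — Component impedances:
  Z1: Z = 1/(jωC) = -j/(ω·C) = 0 - j62.89 Ω
  Z2: Z = jωL = j·1514·0.00966 = 0 + j14.63 Ω
  Z3: Z = jωL = j·1514·0.00194 = 0 + j2.938 Ω
Step 3 — With the output port shorted to ground, the output series arm Z2 runs from the junction to ground; the shunt arm Z3 also runs from the junction to ground. They appear in parallel: Z3 || Z2 = 0 + j2.446 Ω.
Step 4 — Series with input arm Z1: Z_in = Z1 + (Z3 || Z2) = 0 - j60.45 Ω = 60.45∠-90.0° Ω.
Step 5 — Source phasor: V = 8.21∠169.1° V = -8.062 + j1.552 V.
Step 6 — Ohm's law: I = V / Z_total = (-8.062 + j1.552) / (0 - j60.45) = -0.02568 - j0.1334 A.
Step 7 — Convert to polar: |I| = 0.1358 A, ∠I = -100.9°.

I = 0.1358∠-100.9° A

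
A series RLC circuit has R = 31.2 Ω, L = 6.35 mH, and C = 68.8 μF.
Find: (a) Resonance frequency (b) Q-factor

Step 1 — Resonance condition Im(Z)=0 gives ω₀ = 1/√(LC).
Step 2 — ω₀ = 1/√(0.00635·6.88e-05) = 1513 rad/s.
Step 3 — f₀ = ω₀/(2π) = 240.8 Hz.
Step 4 — Series Q: Q = ω₀L/R = 1513·0.00635/31.2 = 0.3079.

(a) f₀ = 240.8 Hz  (b) Q = 0.3079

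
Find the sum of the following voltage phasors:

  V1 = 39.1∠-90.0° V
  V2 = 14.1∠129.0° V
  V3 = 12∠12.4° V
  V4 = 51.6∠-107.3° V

Step 1 — Convert each phasor to rectangular form:
  V1 = 39.1·(cos(-90.0°) + j·sin(-90.0°)) = 0 - j39.1 V
  V2 = 14.1·(cos(129.0°) + j·sin(129.0°)) = -8.873 + j10.96 V
  V3 = 12·(cos(12.4°) + j·sin(12.4°)) = 11.72 + j2.577 V
  V4 = 51.6·(cos(-107.3°) + j·sin(-107.3°)) = -15.34 - j49.27 V
Step 2 — Sum components: V_total = -12.5 - j74.83 V.
Step 3 — Convert to polar: |V_total| = 75.87 V, ∠V_total = -99.5°.

V_total = 75.87∠-99.5° V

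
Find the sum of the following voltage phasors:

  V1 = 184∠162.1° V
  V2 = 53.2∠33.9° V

Step 1 — Convert each phasor to rectangular form:
  V1 = 184·(cos(162.1°) + j·sin(162.1°)) = -175.1 + j56.55 V
  V2 = 53.2·(cos(33.9°) + j·sin(33.9°)) = 44.16 + j29.67 V
Step 2 — Sum components: V_total = -130.9 + j86.23 V.
Step 3 — Convert to polar: |V_total| = 156.8 V, ∠V_total = 146.6°.

V_total = 156.8∠146.6° V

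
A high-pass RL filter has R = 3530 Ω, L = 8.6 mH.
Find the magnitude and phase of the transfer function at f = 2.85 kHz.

Step 1 — Angular frequency: ω = 2π·2850 = 1.791e+04 rad/s.
Step 2 — Transfer function: H(jω) = jωL/(R + jωL).
Step 3 — Numerator jωL = j·154; denominator R + jωL = 3530 + j154.
Step 4 — H = 0.0019 + j0.04354.
Step 5 — Magnitude: |H| = 0.04358 (-27.2 dB); phase: φ = 87.5°.

|H| = 0.04358 (-27.2 dB), φ = 87.5°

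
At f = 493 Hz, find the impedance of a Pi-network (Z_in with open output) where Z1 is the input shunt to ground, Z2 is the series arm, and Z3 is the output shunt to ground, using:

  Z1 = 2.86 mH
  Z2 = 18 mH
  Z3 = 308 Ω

Step 1 — Angular frequency: ω = 2π·f = 2π·493 = 3098 rad/s.
Step 2 — Component impedances:
  Z1: Z = jωL = j·3098·0.00286 = 0 + j8.859 Ω
  Z2: Z = jωL = j·3098·0.018 = 0 + j55.76 Ω
  Z3: Z = R = 308 Ω
Step 3 — With open output, the series arm Z2 and the output shunt Z3 appear in series to ground: Z2 + Z3 = 308 + j55.76 Ω.
Step 4 — Parallel with input shunt Z1: Z_in = Z1 || (Z2 + Z3) = 0.2441 + j8.808 Ω = 8.811∠88.4° Ω.

Z = 0.2441 + j8.808 Ω = 8.811∠88.4° Ω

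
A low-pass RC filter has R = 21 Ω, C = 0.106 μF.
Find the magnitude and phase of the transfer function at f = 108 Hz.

Step 1 — Angular frequency: ω = 2π·108 = 678.6 rad/s.
Step 2 — Transfer function: H(jω) = 1/(1 + jωRC).
Step 3 — Denominator: 1 + jωRC = 1 + j·678.6·21·1.06e-07 = 1 + j0.001511.
Step 4 — H = 1 - j0.001511.
Step 5 — Magnitude: |H| = 1 (-0.0 dB); phase: φ = -0.1°.

|H| = 1 (-0.0 dB), φ = -0.1°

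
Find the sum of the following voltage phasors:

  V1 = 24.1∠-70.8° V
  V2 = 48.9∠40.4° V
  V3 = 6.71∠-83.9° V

Step 1 — Convert each phasor to rectangular form:
  V1 = 24.1·(cos(-70.8°) + j·sin(-70.8°)) = 7.926 - j22.76 V
  V2 = 48.9·(cos(40.4°) + j·sin(40.4°)) = 37.24 + j31.69 V
  V3 = 6.71·(cos(-83.9°) + j·sin(-83.9°)) = 0.713 - j6.672 V
Step 2 — Sum components: V_total = 45.88 + j2.262 V.
Step 3 — Convert to polar: |V_total| = 45.93 V, ∠V_total = 2.8°.

V_total = 45.93∠2.8° V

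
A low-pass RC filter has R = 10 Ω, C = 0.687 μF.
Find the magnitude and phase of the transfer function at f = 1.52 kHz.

Step 1 — Angular frequency: ω = 2π·1520 = 9550 rad/s.
Step 2 — Transfer function: H(jω) = 1/(1 + jωRC).
Step 3 — Denominator: 1 + jωRC = 1 + j·9550·10·6.87e-07 = 1 + j0.06561.
Step 4 — H = 0.9957 - j0.06533.
Step 5 — Magnitude: |H| = 0.9979 (-0.0 dB); phase: φ = -3.8°.

|H| = 0.9979 (-0.0 dB), φ = -3.8°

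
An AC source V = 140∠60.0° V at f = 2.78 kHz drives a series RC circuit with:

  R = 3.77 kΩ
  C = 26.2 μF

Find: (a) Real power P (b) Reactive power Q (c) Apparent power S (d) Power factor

Step 1 — Angular frequency: ω = 2π·f = 2π·2780 = 1.747e+04 rad/s.
Step 2 — Component impedances:
  R: Z = R = 3770 Ω
  C: Z = 1/(jωC) = -j/(ω·C) = 0 - j2.185 Ω
Step 3 — Series combination: Z_total = R + C = 3770 - j2.185 Ω = 3770∠-0.0° Ω.
Step 4 — Source phasor: V = 140∠60.0° V = 70 + j121.2 V.
Step 5 — Current: I = V / Z = 0.01855 + j0.03217 A = 0.03714∠60.0° A.
Step 6 — Complex power: S = V·I* = 5.199 - j0.003013 VA.
Step 7 — Real power: P = Re(S) = 5.199 W.
Step 8 — Reactive power: Q = Im(S) = -0.003013 VAR.
Step 9 — Apparent power: |S| = 5.199 VA.
Step 10 — Power factor: PF = P/|S| = 1 (leading).

(a) P = 5.199 W  (b) Q = -0.003013 VAR  (c) S = 5.199 VA  (d) PF = 1 (leading)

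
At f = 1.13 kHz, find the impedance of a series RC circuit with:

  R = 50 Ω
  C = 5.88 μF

Step 1 — Angular frequency: ω = 2π·f = 2π·1130 = 7100 rad/s.
Step 2 — Component impedances:
  R: Z = R = 50 Ω
  C: Z = 1/(jωC) = -j/(ω·C) = 0 - j23.95 Ω
Step 3 — Series combination: Z_total = R + C = 50 - j23.95 Ω = 55.44∠-25.6° Ω.

Z = 50 - j23.95 Ω = 55.44∠-25.6° Ω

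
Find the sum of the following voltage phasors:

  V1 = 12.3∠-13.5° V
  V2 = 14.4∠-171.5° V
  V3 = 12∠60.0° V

Step 1 — Convert each phasor to rectangular form:
  V1 = 12.3·(cos(-13.5°) + j·sin(-13.5°)) = 11.96 - j2.871 V
  V2 = 14.4·(cos(-171.5°) + j·sin(-171.5°)) = -14.24 - j2.128 V
  V3 = 12·(cos(60.0°) + j·sin(60.0°)) = 6 + j10.39 V
Step 2 — Sum components: V_total = 3.718 + j5.392 V.
Step 3 — Convert to polar: |V_total| = 6.55 V, ∠V_total = 55.4°.

V_total = 6.55∠55.4° V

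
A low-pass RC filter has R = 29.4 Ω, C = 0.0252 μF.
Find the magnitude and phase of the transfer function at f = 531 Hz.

Step 1 — Angular frequency: ω = 2π·531 = 3336 rad/s.
Step 2 — Transfer function: H(jω) = 1/(1 + jωRC).
Step 3 — Denominator: 1 + jωRC = 1 + j·3336·29.4·2.52e-08 = 1 + j0.002472.
Step 4 — H = 1 - j0.002472.
Step 5 — Magnitude: |H| = 1 (-0.0 dB); phase: φ = -0.1°.

|H| = 1 (-0.0 dB), φ = -0.1°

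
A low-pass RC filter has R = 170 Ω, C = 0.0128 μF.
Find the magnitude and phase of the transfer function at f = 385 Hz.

Step 1 — Angular frequency: ω = 2π·385 = 2419 rad/s.
Step 2 — Transfer function: H(jω) = 1/(1 + jωRC).
Step 3 — Denominator: 1 + jωRC = 1 + j·2419·170·1.28e-08 = 1 + j0.005264.
Step 4 — H = 1 - j0.005264.
Step 5 — Magnitude: |H| = 1 (-0.0 dB); phase: φ = -0.3°.

|H| = 1 (-0.0 dB), φ = -0.3°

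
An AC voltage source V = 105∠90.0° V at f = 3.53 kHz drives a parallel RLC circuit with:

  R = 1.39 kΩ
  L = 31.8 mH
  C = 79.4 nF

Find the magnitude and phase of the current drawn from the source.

Step 1 — Angular frequency: ω = 2π·f = 2π·3530 = 2.218e+04 rad/s.
Step 2 — Component impedances:
  R: Z = R = 1390 Ω
  L: Z = jωL = j·2.218e+04·0.0318 = 0 + j705.3 Ω
  C: Z = 1/(jωC) = -j/(ω·C) = 0 - j567.8 Ω
Step 3 — Parallel combination: 1/Z_total = 1/R + 1/L + 1/C; Z_total = 1132 - j540.2 Ω = 1255∠-25.5° Ω.
Step 4 — Source phasor: V = 105∠90.0° V = 0 + j105 V.
Step 5 — Ohm's law: I = V / Z_total = (0 + j105) / (1132 - j540.2) = -0.03604 + j0.07554 A.
Step 6 — Convert to polar: |I| = 0.0837 A, ∠I = 115.5°.

I = 0.0837∠115.5° A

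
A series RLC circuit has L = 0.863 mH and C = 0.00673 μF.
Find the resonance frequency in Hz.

Step 1 — Resonance condition Im(Z)=0 gives ω₀ = 1/√(LC).
Step 2 — ω₀ = 1/√(0.000863·6.73e-09) = 4.149e+05 rad/s.
Step 3 — f₀ = ω₀/(2π) = 6.604e+04 Hz.

f₀ = 6.604e+04 Hz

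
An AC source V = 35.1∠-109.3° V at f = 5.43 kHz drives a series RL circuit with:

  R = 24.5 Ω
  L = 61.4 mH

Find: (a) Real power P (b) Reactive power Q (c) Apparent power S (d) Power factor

Step 1 — Angular frequency: ω = 2π·f = 2π·5430 = 3.412e+04 rad/s.
Step 2 — Component impedances:
  R: Z = R = 24.5 Ω
  L: Z = jωL = j·3.412e+04·0.0614 = 0 + j2095 Ω
Step 3 — Series combination: Z_total = R + L = 24.5 + j2095 Ω = 2095∠89.3° Ω.
Step 4 — Source phasor: V = 35.1∠-109.3° V = -11.6 - j33.13 V.
Step 5 — Current: I = V / Z = -0.01588 + j0.005352 A = 0.01675∠161.4° A.
Step 6 — Complex power: S = V·I* = 0.006877 + j0.588 VA.
Step 7 — Real power: P = Re(S) = 0.006877 W.
Step 8 — Reactive power: Q = Im(S) = 0.588 VAR.
Step 9 — Apparent power: |S| = 0.5881 VA.
Step 10 — Power factor: PF = P/|S| = 0.01169 (lagging).

(a) P = 0.006877 W  (b) Q = 0.588 VAR  (c) S = 0.5881 VA  (d) PF = 0.01169 (lagging)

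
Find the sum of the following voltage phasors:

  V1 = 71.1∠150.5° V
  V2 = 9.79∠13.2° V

Step 1 — Convert each phasor to rectangular form:
  V1 = 71.1·(cos(150.5°) + j·sin(150.5°)) = -61.88 + j35.01 V
  V2 = 9.79·(cos(13.2°) + j·sin(13.2°)) = 9.531 + j2.236 V
Step 2 — Sum components: V_total = -52.35 + j37.25 V.
Step 3 — Convert to polar: |V_total| = 64.25 V, ∠V_total = 144.6°.

V_total = 64.25∠144.6° V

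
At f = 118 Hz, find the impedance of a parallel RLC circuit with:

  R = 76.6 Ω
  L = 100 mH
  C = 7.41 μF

Step 1 — Angular frequency: ω = 2π·f = 2π·118 = 741.4 rad/s.
Step 2 — Component impedances:
  R: Z = R = 76.6 Ω
  L: Z = jωL = j·741.4·0.1 = 0 + j74.14 Ω
  C: Z = 1/(jωC) = -j/(ω·C) = 0 - j182 Ω
Step 3 — Parallel combination: 1/Z_total = 1/R + 1/L + 1/C; Z_total = 55.71 + j34.11 Ω = 65.33∠31.5° Ω.

Z = 55.71 + j34.11 Ω = 65.33∠31.5° Ω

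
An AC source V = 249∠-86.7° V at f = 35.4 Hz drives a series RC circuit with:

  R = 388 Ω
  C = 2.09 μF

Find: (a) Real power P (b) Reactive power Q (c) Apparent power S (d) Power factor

Step 1 — Angular frequency: ω = 2π·f = 2π·35.4 = 222.4 rad/s.
Step 2 — Component impedances:
  R: Z = R = 388 Ω
  C: Z = 1/(jωC) = -j/(ω·C) = 0 - j2151 Ω
Step 3 — Series combination: Z_total = R + C = 388 - j2151 Ω = 2186∠-79.8° Ω.
Step 4 — Source phasor: V = 249∠-86.7° V = 14.33 - j248.6 V.
Step 5 — Current: I = V / Z = 0.1131 - j0.01373 A = 0.1139∠-6.9° A.
Step 6 — Complex power: S = V·I* = 5.035 - j27.91 VA.
Step 7 — Real power: P = Re(S) = 5.035 W.
Step 8 — Reactive power: Q = Im(S) = -27.91 VAR.
Step 9 — Apparent power: |S| = 28.36 VA.
Step 10 — Power factor: PF = P/|S| = 0.1775 (leading).

(a) P = 5.035 W  (b) Q = -27.91 VAR  (c) S = 28.36 VA  (d) PF = 0.1775 (leading)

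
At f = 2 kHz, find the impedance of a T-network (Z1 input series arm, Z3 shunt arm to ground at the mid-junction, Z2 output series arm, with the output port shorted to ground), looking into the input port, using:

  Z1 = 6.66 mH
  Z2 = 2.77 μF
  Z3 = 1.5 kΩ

Step 1 — Angular frequency: ω = 2π·f = 2π·2000 = 1.257e+04 rad/s.
Step 2 — Component impedances:
  Z1: Z = jωL = j·1.257e+04·0.00666 = 0 + j83.69 Ω
  Z2: Z = 1/(jωC) = -j/(ω·C) = 0 - j28.73 Ω
  Z3: Z = R = 1500 Ω
Step 3 — With the output port shorted to ground, the output series arm Z2 runs from the junction to ground; the shunt arm Z3 also runs from the junction to ground. They appear in parallel: Z3 || Z2 = 0.55 - j28.72 Ω.
Step 4 — Series with input arm Z1: Z_in = Z1 + (Z3 || Z2) = 0.55 + j54.97 Ω = 54.98∠89.4° Ω.

Z = 0.55 + j54.97 Ω = 54.98∠89.4° Ω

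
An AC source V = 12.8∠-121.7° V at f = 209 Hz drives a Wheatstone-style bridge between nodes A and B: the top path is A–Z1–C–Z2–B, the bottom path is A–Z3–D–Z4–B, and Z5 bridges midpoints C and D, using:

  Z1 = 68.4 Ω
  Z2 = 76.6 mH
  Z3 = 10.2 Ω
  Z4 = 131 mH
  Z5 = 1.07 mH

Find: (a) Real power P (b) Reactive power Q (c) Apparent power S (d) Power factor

Step 1 — Angular frequency: ω = 2π·f = 2π·209 = 1313 rad/s.
Step 2 — Component impedances:
  Z1: Z = R = 68.4 Ω
  Z2: Z = jωL = j·1313·0.0766 = 0 + j100.6 Ω
  Z3: Z = R = 10.2 Ω
  Z4: Z = jωL = j·1313·0.131 = 0 + j172 Ω
  Z5: Z = jωL = j·1313·0.00107 = 0 + j1.405 Ω
Step 3 — Bridge requires nodal analysis (the Z5 bridge couples midpoints C and D, so the two paths cannot be reduced to a simple series/parallel combination). Setting node B to ground and injecting 1 A at node A, the 3-node admittance system at A, C, D solves to V_A = Z_AB = 8.883 + j63.83 Ω = 64.44∠82.1° Ω.
Step 4 — Source phasor: V = 12.8∠-121.7° V = -6.726 - j10.89 V.
Step 5 — Current: I = V / Z = -0.1818 + j0.08008 A = 0.1986∠156.2° A.
Step 6 — Complex power: S = V·I* = 0.3505 + j2.518 VA.
Step 7 — Real power: P = Re(S) = 0.3505 W.
Step 8 — Reactive power: Q = Im(S) = 2.518 VAR.
Step 9 — Apparent power: |S| = 2.542 VA.
Step 10 — Power factor: PF = P/|S| = 0.1378 (lagging).

(a) P = 0.3505 W  (b) Q = 2.518 VAR  (c) S = 2.542 VA  (d) PF = 0.1378 (lagging)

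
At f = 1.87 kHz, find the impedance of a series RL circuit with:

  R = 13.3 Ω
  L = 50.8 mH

Step 1 — Angular frequency: ω = 2π·f = 2π·1870 = 1.175e+04 rad/s.
Step 2 — Component impedances:
  R: Z = R = 13.3 Ω
  L: Z = jωL = j·1.175e+04·0.0508 = 0 + j596.9 Ω
Step 3 — Series combination: Z_total = R + L = 13.3 + j596.9 Ω = 597∠88.7° Ω.

Z = 13.3 + j596.9 Ω = 597∠88.7° Ω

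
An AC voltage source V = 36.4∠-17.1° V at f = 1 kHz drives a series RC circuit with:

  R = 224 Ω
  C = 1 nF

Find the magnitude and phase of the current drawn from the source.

Step 1 — Angular frequency: ω = 2π·f = 2π·1000 = 6283 rad/s.
Step 2 — Component impedances:
  R: Z = R = 224 Ω
  C: Z = 1/(jωC) = -j/(ω·C) = 0 - j1.592e+05 Ω
Step 3 — Series combination: Z_total = R + C = 224 - j1.592e+05 Ω = 1.592e+05∠-89.9° Ω.
Step 4 — Source phasor: V = 36.4∠-17.1° V = 34.79 - j10.7 V.
Step 5 — Ohm's law: I = V / Z_total = (34.79 - j10.7) / (224 - j1.592e+05) = 6.756e-05 + j0.0002185 A.
Step 6 — Convert to polar: |I| = 0.0002287 A, ∠I = 72.8°.

I = 0.0002287∠72.8° A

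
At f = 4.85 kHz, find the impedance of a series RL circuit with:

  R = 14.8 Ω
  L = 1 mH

Step 1 — Angular frequency: ω = 2π·f = 2π·4850 = 3.047e+04 rad/s.
Step 2 — Component impedances:
  R: Z = R = 14.8 Ω
  L: Z = jωL = j·3.047e+04·0.001 = 0 + j30.47 Ω
Step 3 — Series combination: Z_total = R + L = 14.8 + j30.47 Ω = 33.88∠64.1° Ω.

Z = 14.8 + j30.47 Ω = 33.88∠64.1° Ω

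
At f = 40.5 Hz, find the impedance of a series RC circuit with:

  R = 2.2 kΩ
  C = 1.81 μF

Step 1 — Angular frequency: ω = 2π·f = 2π·40.5 = 254.5 rad/s.
Step 2 — Component impedances:
  R: Z = R = 2200 Ω
  C: Z = 1/(jωC) = -j/(ω·C) = 0 - j2171 Ω
Step 3 — Series combination: Z_total = R + C = 2200 - j2171 Ω = 3091∠-44.6° Ω.

Z = 2200 - j2171 Ω = 3091∠-44.6° Ω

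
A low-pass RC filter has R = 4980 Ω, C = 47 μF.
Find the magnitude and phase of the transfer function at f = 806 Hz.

Step 1 — Angular frequency: ω = 2π·806 = 5064 rad/s.
Step 2 — Transfer function: H(jω) = 1/(1 + jωRC).
Step 3 — Denominator: 1 + jωRC = 1 + j·5064·4980·4.7e-05 = 1 + j1185.
Step 4 — H = 7.117e-07 - j0.0008436.
Step 5 — Magnitude: |H| = 0.0008436 (-61.5 dB); phase: φ = -90.0°.

|H| = 0.0008436 (-61.5 dB), φ = -90.0°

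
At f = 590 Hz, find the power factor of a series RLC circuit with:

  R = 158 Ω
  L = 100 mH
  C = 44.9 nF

Step 1 — Angular frequency: ω = 2π·f = 2π·590 = 3707 rad/s.
Step 2 — Component impedances:
  R: Z = R = 158 Ω
  L: Z = jωL = j·3707·0.1 = 0 + j370.7 Ω
  C: Z = 1/(jωC) = -j/(ω·C) = 0 - j6008 Ω
Step 3 — Series combination: Z_total = R + L + C = 158 - j5637 Ω = 5639∠-88.4° Ω.
Step 4 — Power factor: PF = cos(φ) = Re(Z)/|Z| = 158/5639 = 0.02802.
Step 5 — Type: Im(Z) = -5637 ⇒ leading (phase φ = -88.4°).

PF = 0.02802 (leading, φ = -88.4°)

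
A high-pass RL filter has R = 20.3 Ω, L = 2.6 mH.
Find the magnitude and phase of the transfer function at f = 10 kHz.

Step 1 — Angular frequency: ω = 2π·1e+04 = 6.283e+04 rad/s.
Step 2 — Transfer function: H(jω) = jωL/(R + jωL).
Step 3 — Numerator jωL = j·163.4; denominator R + jωL = 20.3 + j163.4.
Step 4 — H = 0.9848 + j0.1224.
Step 5 — Magnitude: |H| = 0.9924 (-0.1 dB); phase: φ = 7.1°.

|H| = 0.9924 (-0.1 dB), φ = 7.1°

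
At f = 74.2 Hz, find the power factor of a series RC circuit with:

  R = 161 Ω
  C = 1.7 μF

Step 1 — Angular frequency: ω = 2π·f = 2π·74.2 = 466.2 rad/s.
Step 2 — Component impedances:
  R: Z = R = 161 Ω
  C: Z = 1/(jωC) = -j/(ω·C) = 0 - j1262 Ω
Step 3 — Series combination: Z_total = R + C = 161 - j1262 Ω = 1272∠-82.7° Ω.
Step 4 — Power factor: PF = cos(φ) = Re(Z)/|Z| = 161/1272 = 0.1266.
Step 5 — Type: Im(Z) = -1262 ⇒ leading (phase φ = -82.7°).

PF = 0.1266 (leading, φ = -82.7°)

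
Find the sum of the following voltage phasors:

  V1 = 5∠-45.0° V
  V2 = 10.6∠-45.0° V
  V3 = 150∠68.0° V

Step 1 — Convert each phasor to rectangular form:
  V1 = 5·(cos(-45.0°) + j·sin(-45.0°)) = 3.536 - j3.536 V
  V2 = 10.6·(cos(-45.0°) + j·sin(-45.0°)) = 7.495 - j7.495 V
  V3 = 150·(cos(68.0°) + j·sin(68.0°)) = 56.19 + j139.1 V
Step 2 — Sum components: V_total = 67.22 + j128 V.
Step 3 — Convert to polar: |V_total| = 144.6 V, ∠V_total = 62.3°.

V_total = 144.6∠62.3° V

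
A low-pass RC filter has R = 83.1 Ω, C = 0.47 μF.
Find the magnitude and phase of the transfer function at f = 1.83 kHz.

Step 1 — Angular frequency: ω = 2π·1830 = 1.15e+04 rad/s.
Step 2 — Transfer function: H(jω) = 1/(1 + jωRC).
Step 3 — Denominator: 1 + jωRC = 1 + j·1.15e+04·83.1·4.7e-07 = 1 + j0.4491.
Step 4 — H = 0.8322 - j0.3737.
Step 5 — Magnitude: |H| = 0.9122 (-0.8 dB); phase: φ = -24.2°.

|H| = 0.9122 (-0.8 dB), φ = -24.2°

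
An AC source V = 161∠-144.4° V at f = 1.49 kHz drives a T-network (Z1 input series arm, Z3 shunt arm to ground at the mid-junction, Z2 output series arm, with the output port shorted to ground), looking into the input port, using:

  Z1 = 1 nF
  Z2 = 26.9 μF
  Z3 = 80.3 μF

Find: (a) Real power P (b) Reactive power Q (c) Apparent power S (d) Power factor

Step 1 — Angular frequency: ω = 2π·f = 2π·1490 = 9362 rad/s.
Step 2 — Component impedances:
  Z1: Z = 1/(jωC) = -j/(ω·C) = 0 - j1.068e+05 Ω
  Z2: Z = 1/(jωC) = -j/(ω·C) = 0 - j3.971 Ω
  Z3: Z = 1/(jωC) = -j/(ω·C) = 0 - j1.33 Ω
Step 3 — With the output port shorted to ground, the output series arm Z2 runs from the junction to ground; the shunt arm Z3 also runs from the junction to ground. They appear in parallel: Z3 || Z2 = 0 - j0.9964 Ω.
Step 4 — Series with input arm Z1: Z_in = Z1 + (Z3 || Z2) = 0 - j1.068e+05 Ω = 1.068e+05∠-90.0° Ω.
Step 5 — Source phasor: V = 161∠-144.4° V = -130.9 - j93.72 V.
Step 6 — Current: I = V / Z = 0.0008774 - j0.001226 A = 0.001507∠-54.4° A.
Step 7 — Complex power: S = V·I* = 0 - j0.2427 VA.
Step 8 — Real power: P = Re(S) = 0 W.
Step 9 — Reactive power: Q = Im(S) = -0.2427 VAR.
Step 10 — Apparent power: |S| = 0.2427 VA.
Step 11 — Power factor: PF = P/|S| = 0 (leading).

(a) P = 0 W  (b) Q = -0.2427 VAR  (c) S = 0.2427 VA  (d) PF = 0 (leading)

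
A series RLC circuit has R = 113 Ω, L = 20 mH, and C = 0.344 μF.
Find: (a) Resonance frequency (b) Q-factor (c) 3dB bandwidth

Step 1 — Resonance: ω₀ = 1/√(LC) = 1/√(0.02·3.44e-07) = 1.206e+04 rad/s.
Step 2 — f₀ = ω₀/(2π) = 1919 Hz.
Step 3 — Series Q: Q = ω₀L/R = 1.206e+04·0.02/113 = 2.134.
Step 4 — Bandwidth: Δω = ω₀/Q = 5650 rad/s; BW = Δω/(2π) = 899.2 Hz.

(a) f₀ = 1919 Hz  (b) Q = 2.134  (c) BW = 899.2 Hz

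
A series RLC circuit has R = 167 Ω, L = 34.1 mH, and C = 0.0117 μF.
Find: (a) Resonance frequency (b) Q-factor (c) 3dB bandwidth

Step 1 — Resonance condition Im(Z)=0 gives ω₀ = 1/√(LC).
Step 2 — ω₀ = 1/√(0.0341·1.17e-08) = 5.006e+04 rad/s.
Step 3 — f₀ = ω₀/(2π) = 7968 Hz.
Step 4 — Series Q: Q = ω₀L/R = 5.006e+04·0.0341/167 = 10.22.
Step 5 — 3dB bandwidth: Δω = ω₀/Q = 4897 rad/s; BW = Δω/(2π) = 779.4 Hz.

(a) f₀ = 7968 Hz  (b) Q = 10.22  (c) BW = 779.4 Hz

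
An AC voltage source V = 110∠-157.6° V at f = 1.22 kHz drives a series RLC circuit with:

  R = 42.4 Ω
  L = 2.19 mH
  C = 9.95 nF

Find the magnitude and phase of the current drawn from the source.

Step 1 — Angular frequency: ω = 2π·f = 2π·1220 = 7665 rad/s.
Step 2 — Component impedances:
  R: Z = R = 42.4 Ω
  L: Z = jωL = j·7665·0.00219 = 0 + j16.79 Ω
  C: Z = 1/(jωC) = -j/(ω·C) = 0 - j1.311e+04 Ω
Step 3 — Series combination: Z_total = R + L + C = 42.4 - j1.309e+04 Ω = 1.309e+04∠-89.8° Ω.
Step 4 — Source phasor: V = 110∠-157.6° V = -101.7 - j41.92 V.
Step 5 — Ohm's law: I = V / Z_total = (-101.7 - j41.92) / (42.4 - j1.309e+04) = 0.003176 - j0.007777 A.
Step 6 — Convert to polar: |I| = 0.008401 A, ∠I = -67.8°.

I = 0.008401∠-67.8° A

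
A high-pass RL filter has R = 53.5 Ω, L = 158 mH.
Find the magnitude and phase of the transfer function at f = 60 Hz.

Step 1 — Angular frequency: ω = 2π·60 = 377 rad/s.
Step 2 — Transfer function: H(jω) = jωL/(R + jωL).
Step 3 — Numerator jωL = j·59.56; denominator R + jωL = 53.5 + j59.56.
Step 4 — H = 0.5535 + j0.4971.
Step 5 — Magnitude: |H| = 0.744 (-2.6 dB); phase: φ = 41.9°.

|H| = 0.744 (-2.6 dB), φ = 41.9°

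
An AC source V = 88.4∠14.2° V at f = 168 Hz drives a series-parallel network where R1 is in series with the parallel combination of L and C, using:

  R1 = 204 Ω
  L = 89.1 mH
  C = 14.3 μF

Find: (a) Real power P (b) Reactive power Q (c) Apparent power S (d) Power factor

Step 1 — Angular frequency: ω = 2π·f = 2π·168 = 1056 rad/s.
Step 2 — Component impedances:
  R1: Z = R = 204 Ω
  L: Z = jωL = j·1056·0.0891 = 0 + j94.05 Ω
  C: Z = 1/(jωC) = -j/(ω·C) = 0 - j66.25 Ω
Step 3 — Parallel branch: L || C = 1/(1/L + 1/C) = 0 - j224.1 Ω.
Step 4 — Series with R1: Z_total = R1 + (L || C) = 204 - j224.1 Ω = 303∠-47.7° Ω.
Step 5 — Source phasor: V = 88.4∠14.2° V = 85.7 + j21.69 V.
Step 6 — Current: I = V / Z = 0.1374 + j0.2573 A = 0.2917∠61.9° A.
Step 7 — Complex power: S = V·I* = 17.36 - j19.07 VA.
Step 8 — Real power: P = Re(S) = 17.36 W.
Step 9 — Reactive power: Q = Im(S) = -19.07 VAR.
Step 10 — Apparent power: |S| = 25.79 VA.
Step 11 — Power factor: PF = P/|S| = 0.6732 (leading).

(a) P = 17.36 W  (b) Q = -19.07 VAR  (c) S = 25.79 VA  (d) PF = 0.6732 (leading)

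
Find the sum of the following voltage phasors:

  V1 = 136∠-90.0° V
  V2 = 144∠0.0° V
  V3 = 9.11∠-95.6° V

Step 1 — Convert each phasor to rectangular form:
  V1 = 136·(cos(-90.0°) + j·sin(-90.0°)) = 0 - j136 V
  V2 = 144·(cos(0.0°) + j·sin(0.0°)) = 144 V
  V3 = 9.11·(cos(-95.6°) + j·sin(-95.6°)) = -0.889 - j9.067 V
Step 2 — Sum components: V_total = 143.1 - j145.1 V.
Step 3 — Convert to polar: |V_total| = 203.8 V, ∠V_total = -45.4°.

V_total = 203.8∠-45.4° V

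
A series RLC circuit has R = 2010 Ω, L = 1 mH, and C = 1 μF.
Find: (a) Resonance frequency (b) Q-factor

Step 1 — Resonance condition Im(Z)=0 gives ω₀ = 1/√(LC).
Step 2 — ω₀ = 1/√(0.001·1e-06) = 3.162e+04 rad/s.
Step 3 — f₀ = ω₀/(2π) = 5033 Hz.
Step 4 — Series Q: Q = ω₀L/R = 3.162e+04·0.001/2010 = 0.01573.

(a) f₀ = 5033 Hz  (b) Q = 0.01573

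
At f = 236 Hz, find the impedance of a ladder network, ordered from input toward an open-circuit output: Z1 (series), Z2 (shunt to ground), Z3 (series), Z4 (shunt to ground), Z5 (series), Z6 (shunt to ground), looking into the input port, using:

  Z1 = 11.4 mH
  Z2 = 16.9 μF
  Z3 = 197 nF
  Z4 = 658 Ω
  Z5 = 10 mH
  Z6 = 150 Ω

Step 1 — Angular frequency: ω = 2π·f = 2π·236 = 1483 rad/s.
Step 2 — Component impedances:
  Z1: Z = jωL = j·1483·0.0114 = 0 + j16.9 Ω
  Z2: Z = 1/(jωC) = -j/(ω·C) = 0 - j39.9 Ω
  Z3: Z = 1/(jωC) = -j/(ω·C) = 0 - j3423 Ω
  Z4: Z = R = 658 Ω
  Z5: Z = jωL = j·1483·0.01 = 0 + j14.83 Ω
  Z6: Z = R = 150 Ω
Step 3 — Ladder network (open output): work backward from the far end, alternating series and parallel combinations. Z_in = 0.01631 - j22.54 Ω = 22.54∠-90.0° Ω.

Z = 0.01631 - j22.54 Ω = 22.54∠-90.0° Ω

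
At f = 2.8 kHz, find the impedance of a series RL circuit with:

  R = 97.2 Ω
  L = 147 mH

Step 1 — Angular frequency: ω = 2π·f = 2π·2800 = 1.759e+04 rad/s.
Step 2 — Component impedances:
  R: Z = R = 97.2 Ω
  L: Z = jωL = j·1.759e+04·0.147 = 0 + j2586 Ω
Step 3 — Series combination: Z_total = R + L = 97.2 + j2586 Ω = 2588∠87.8° Ω.

Z = 97.2 + j2586 Ω = 2588∠87.8° Ω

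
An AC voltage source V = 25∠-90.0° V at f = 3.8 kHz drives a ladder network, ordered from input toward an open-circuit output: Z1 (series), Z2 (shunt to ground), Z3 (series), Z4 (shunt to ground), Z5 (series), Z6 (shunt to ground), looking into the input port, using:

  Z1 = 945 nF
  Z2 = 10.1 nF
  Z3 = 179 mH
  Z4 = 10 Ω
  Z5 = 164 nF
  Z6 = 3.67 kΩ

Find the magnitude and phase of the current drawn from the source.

Step 1 — Angular frequency: ω = 2π·f = 2π·3800 = 2.388e+04 rad/s.
Step 2 — Component impedances:
  Z1: Z = 1/(jωC) = -j/(ω·C) = 0 - j44.32 Ω
  Z2: Z = 1/(jωC) = -j/(ω·C) = 0 - j4147 Ω
  Z3: Z = jωL = j·2.388e+04·0.179 = 0 + j4274 Ω
  Z4: Z = R = 10 Ω
  Z5: Z = 1/(jωC) = -j/(ω·C) = 0 - j255.4 Ω
  Z6: Z = R = 3670 Ω
Step 3 — Ladder network (open output): work backward from the far end, alternating series and parallel combinations. Z_in = 1.057e+04 - j1.388e+05 Ω = 1.392e+05∠-85.6° Ω.
Step 4 — Source phasor: V = 25∠-90.0° V = 0 - j25 V.
Step 5 — Ohm's law: I = V / Z_total = (0 - j25) / (1.057e+04 - j1.388e+05) = 0.0001791 - j1.364e-05 A.
Step 6 — Convert to polar: |I| = 0.0001796 A, ∠I = -4.4°.

I = 0.0001796∠-4.4° A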